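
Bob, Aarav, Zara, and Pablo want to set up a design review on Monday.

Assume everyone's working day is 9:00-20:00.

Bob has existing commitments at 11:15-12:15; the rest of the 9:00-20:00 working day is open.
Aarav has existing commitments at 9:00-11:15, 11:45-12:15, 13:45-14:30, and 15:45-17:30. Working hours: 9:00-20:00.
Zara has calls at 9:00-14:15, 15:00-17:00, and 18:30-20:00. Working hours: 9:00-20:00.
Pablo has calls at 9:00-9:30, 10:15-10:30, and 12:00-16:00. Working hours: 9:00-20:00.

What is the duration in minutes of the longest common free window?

60 minutes

Bob free within 09:00–20:00: 09:00–11:15, 12:15–20:00.
Aarav free within 09:00–20:00: 11:15–11:45, 12:15–13:45, 14:30–15:45, 17:30–20:00.
Zara free within 09:00–20:00: 14:15–15:00, 17:00–18:30.
Pablo free within 09:00–20:00: 09:30–10:15, 10:30–12:00, 16:00–20:00.
Bob ∩ Aarav: 12:15–13:45, 14:30–15:45, 17:30–20:00.
Bob ∩ Aarav ∩ Zara: 14:30–15:00, 17:30–18:30.
Bob ∩ Aarav ∩ Zara ∩ Pablo: 17:30–18:30.
Single common window of 60 minutes.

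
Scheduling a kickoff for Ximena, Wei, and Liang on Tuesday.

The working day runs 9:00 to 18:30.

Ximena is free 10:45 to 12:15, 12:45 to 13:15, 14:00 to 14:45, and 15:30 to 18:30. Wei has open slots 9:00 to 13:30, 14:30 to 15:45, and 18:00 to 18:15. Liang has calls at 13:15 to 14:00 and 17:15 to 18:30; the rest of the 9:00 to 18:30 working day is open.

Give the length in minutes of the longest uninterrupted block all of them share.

90 minutes

Liang free within 09:00–18:30: 09:00–13:15, 14:00–17:15.
Ximena ∩ Wei: 10:45–12:15, 12:45–13:15, 14:30–14:45, 15:30–15:45, 18:00–18:15.
Ximena ∩ Wei ∩ Liang: 10:45–12:15, 12:45–13:15, 14:30–14:45, 15:30–15:45.
Common window lengths: 90, 30, 15, 15 min; longest is 90.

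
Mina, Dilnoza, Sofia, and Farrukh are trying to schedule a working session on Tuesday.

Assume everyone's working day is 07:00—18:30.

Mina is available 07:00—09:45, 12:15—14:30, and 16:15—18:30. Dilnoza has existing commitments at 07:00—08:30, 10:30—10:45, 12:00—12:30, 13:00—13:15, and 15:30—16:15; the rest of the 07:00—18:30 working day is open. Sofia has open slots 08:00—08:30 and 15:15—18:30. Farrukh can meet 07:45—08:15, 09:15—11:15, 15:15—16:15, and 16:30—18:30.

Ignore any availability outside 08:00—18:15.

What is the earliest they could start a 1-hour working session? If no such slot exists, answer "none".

16:30

Dilnoza free within 07:00–18:30: 08:30–10:30, 10:45–12:00, 12:30–13:00, 13:15–15:30, 16:15–18:30.
Mina ∩ Dilnoza: 08:30–09:45, 12:30–13:00, 13:15–14:30, 16:15–18:30.
Mina ∩ Dilnoza ∩ Sofia: 16:15–18:30.
Mina ∩ Dilnoza ∩ Sofia ∩ Farrukh: 16:30–18:30.
Restricted to 08:00–18:15: 16:30–18:15.
Windows ≥ 60 min: 16:30–18:15.
Earliest such window starts at 16:30.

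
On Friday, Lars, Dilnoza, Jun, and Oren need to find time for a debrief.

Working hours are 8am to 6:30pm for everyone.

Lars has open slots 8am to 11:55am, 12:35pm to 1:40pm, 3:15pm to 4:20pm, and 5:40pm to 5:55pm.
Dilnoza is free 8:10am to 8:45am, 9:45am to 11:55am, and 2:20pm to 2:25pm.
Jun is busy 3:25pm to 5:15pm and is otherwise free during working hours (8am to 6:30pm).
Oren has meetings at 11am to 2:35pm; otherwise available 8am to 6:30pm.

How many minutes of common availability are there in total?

110 minutes

Jun free within 08:00–18:30: 08:00–15:25, 17:15–18:30.
Oren free within 08:00–18:30: 08:00–11:00, 14:35–18:30.
Lars ∩ Dilnoza: 08:10–08:45, 09:45–11:55.
Lars ∩ Dilnoza ∩ Jun: 08:10–08:45, 09:45–11:55.
Lars ∩ Dilnoza ∩ Jun ∩ Oren: 08:10–08:45, 09:45–11:00.
Total common minutes: 35 + 75 = 110.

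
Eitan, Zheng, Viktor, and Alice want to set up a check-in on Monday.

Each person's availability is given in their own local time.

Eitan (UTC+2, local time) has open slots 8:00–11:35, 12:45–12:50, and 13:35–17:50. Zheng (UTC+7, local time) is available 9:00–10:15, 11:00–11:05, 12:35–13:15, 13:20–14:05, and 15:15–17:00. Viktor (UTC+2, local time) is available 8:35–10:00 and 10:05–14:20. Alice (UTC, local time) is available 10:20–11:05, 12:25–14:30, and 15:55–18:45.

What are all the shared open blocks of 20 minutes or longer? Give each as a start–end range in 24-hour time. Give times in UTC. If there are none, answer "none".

none

Eitan → UTC: 06:00–09:35, 10:45–10:50, 11:35–15:50.
Zheng → UTC: 02:00–03:15, 04:00–04:05, 05:35–06:15, 06:20–07:05, 08:15–10:00.
Viktor → UTC: 06:35–08:00, 08:05–12:20.
Alice → UTC: 10:20–11:05, 12:25–14:30, 15:55–18:45.
Eitan ∩ Zheng: 06:00–06:15, 06:20–07:05, 08:15–09:35.
Eitan ∩ Zheng ∩ Viktor: 06:35–07:05, 08:15–09:35.
Eitan ∩ Zheng ∩ Viktor ∩ Alice: (none).
Windows ≥ 20 min: (none).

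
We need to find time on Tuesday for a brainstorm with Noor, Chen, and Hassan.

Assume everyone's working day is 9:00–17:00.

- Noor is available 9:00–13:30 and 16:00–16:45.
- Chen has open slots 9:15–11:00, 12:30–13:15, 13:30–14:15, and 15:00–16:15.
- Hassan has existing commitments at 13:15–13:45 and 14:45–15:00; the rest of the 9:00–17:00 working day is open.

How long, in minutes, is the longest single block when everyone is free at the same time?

Hassan free within 09:00–17:00: 09:00–13:15, 13:45–14:45, 15:00–17:00.
Noor ∩ Chen: 09:15–11:00, 12:30–13:15, 16:00–16:15.
Noor ∩ Chen ∩ Hassan: 09:15–11:00, 12:30–13:15, 16:00–16:15.
Common window lengths: 105, 45, 15 min; longest is 105.

105 minutes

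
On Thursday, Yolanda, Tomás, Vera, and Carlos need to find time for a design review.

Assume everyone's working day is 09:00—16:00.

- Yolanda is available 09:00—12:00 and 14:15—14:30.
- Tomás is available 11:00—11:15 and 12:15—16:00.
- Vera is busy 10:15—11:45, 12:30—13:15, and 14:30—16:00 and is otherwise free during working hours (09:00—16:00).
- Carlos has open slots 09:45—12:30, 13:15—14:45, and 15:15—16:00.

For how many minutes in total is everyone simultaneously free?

15 minutes

Vera free within 09:00–16:00: 09:00–10:15, 11:45–12:30, 13:15–14:30.
Yolanda ∩ Tomás: 11:00–11:15, 14:15–14:30.
Yolanda ∩ Tomás ∩ Vera: 14:15–14:30.
Yolanda ∩ Tomás ∩ Vera ∩ Carlos: 14:15–14:30.
Total common minutes: 15.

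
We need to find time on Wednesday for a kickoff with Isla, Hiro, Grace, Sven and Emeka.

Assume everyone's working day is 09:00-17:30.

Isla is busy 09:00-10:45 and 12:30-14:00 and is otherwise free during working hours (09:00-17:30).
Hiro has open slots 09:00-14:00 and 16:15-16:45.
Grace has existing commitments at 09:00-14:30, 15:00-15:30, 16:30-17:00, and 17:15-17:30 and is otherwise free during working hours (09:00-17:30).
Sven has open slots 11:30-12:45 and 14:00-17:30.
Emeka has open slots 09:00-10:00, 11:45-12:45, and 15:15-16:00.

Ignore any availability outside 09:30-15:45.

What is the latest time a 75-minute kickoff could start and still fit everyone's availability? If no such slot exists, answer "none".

none

Isla free within 09:00–17:30: 10:45–12:30, 14:00–17:30.
Grace free within 09:00–17:30: 14:30–15:00, 15:30–16:30, 17:00–17:15.
Isla ∩ Hiro: 10:45–12:30, 16:15–16:45.
Isla ∩ Hiro ∩ Grace: 16:15–16:30.
Isla ∩ Hiro ∩ Grace ∩ Sven: 16:15–16:30.
Isla ∩ Hiro ∩ Grace ∩ Sven ∩ Emeka: (none).
Restricted to 09:30–15:45: (none).
Windows ≥ 75 min: (none).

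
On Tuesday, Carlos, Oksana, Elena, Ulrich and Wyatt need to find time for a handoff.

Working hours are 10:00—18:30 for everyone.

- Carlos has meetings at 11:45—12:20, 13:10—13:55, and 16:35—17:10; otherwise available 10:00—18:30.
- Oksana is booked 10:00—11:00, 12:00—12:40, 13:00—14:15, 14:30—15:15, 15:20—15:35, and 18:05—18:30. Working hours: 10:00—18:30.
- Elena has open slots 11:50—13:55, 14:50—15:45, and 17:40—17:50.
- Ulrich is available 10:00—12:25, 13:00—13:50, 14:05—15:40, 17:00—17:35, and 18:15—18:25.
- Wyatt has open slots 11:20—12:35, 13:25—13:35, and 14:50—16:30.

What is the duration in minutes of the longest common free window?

Carlos free within 10:00–18:30: 10:00–11:45, 12:20–13:10, 13:55–16:35, 17:10–18:30.
Oksana free within 10:00–18:30: 11:00–12:00, 12:40–13:00, 14:15–14:30, 15:15–15:20, 15:35–18:05.
Carlos ∩ Oksana: 11:00–11:45, 12:40–13:00, 14:15–14:30, 15:15–15:20, 15:35–16:35, 17:10–18:05.
Carlos ∩ Oksana ∩ Elena: 12:40–13:00, 15:15–15:20, 15:35–15:45, 17:40–17:50.
Carlos ∩ Oksana ∩ Elena ∩ Ulrich: 15:15–15:20, 15:35–15:40.
Carlos ∩ Oksana ∩ Elena ∩ Ulrich ∩ Wyatt: 15:15–15:20, 15:35–15:40.
Common window lengths: 5, 5 min; longest is 5.

5 minutes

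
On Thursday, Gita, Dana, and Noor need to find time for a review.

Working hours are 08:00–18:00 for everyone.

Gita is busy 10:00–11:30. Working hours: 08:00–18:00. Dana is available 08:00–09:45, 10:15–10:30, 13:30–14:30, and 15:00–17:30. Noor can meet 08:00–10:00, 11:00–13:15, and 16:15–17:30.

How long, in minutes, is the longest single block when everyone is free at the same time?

Gita free within 08:00–18:00: 08:00–10:00, 11:30–18:00.
Gita ∩ Dana: 08:00–09:45, 13:30–14:30, 15:00–17:30.
Gita ∩ Dana ∩ Noor: 08:00–09:45, 16:15–17:30.
Common window lengths: 105, 75 min; longest is 105.

105 minutes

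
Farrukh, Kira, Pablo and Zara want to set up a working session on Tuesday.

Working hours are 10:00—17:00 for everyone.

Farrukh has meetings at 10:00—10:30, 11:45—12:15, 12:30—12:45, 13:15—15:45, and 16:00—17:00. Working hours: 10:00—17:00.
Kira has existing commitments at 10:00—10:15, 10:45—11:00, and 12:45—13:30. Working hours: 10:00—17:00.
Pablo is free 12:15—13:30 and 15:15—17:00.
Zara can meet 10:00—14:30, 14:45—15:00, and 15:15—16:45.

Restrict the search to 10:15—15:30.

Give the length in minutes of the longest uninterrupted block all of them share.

15 minutes

Farrukh free within 10:00–17:00: 10:30–11:45, 12:15–12:30, 12:45–13:15, 15:45–16:00.
Kira free within 10:00–17:00: 10:15–10:45, 11:00–12:45, 13:30–17:00.
Farrukh ∩ Kira: 10:30–10:45, 11:00–11:45, 12:15–12:30, 15:45–16:00.
Farrukh ∩ Kira ∩ Pablo: 12:15–12:30, 15:45–16:00.
Farrukh ∩ Kira ∩ Pablo ∩ Zara: 12:15–12:30, 15:45–16:00.
Restricted to 10:15–15:30: 12:15–12:30.
Single common window of 15 minutes.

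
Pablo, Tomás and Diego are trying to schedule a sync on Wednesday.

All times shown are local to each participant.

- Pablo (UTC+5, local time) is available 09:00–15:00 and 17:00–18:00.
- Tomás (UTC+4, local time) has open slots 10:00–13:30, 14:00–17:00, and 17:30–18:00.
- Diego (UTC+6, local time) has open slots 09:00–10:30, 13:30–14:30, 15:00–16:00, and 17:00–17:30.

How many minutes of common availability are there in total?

90 minutes

Pablo → UTC: 04:00–10:00, 12:00–13:00.
Tomás → UTC: 06:00–09:30, 10:00–13:00, 13:30–14:00.
Diego → UTC: 03:00–04:30, 07:30–08:30, 09:00–10:00, 11:00–11:30.
Pablo ∩ Tomás: 06:00–09:30, 12:00–13:00.
Pablo ∩ Tomás ∩ Diego: 07:30–08:30, 09:00–09:30.
Total common minutes: 60 + 30 = 90.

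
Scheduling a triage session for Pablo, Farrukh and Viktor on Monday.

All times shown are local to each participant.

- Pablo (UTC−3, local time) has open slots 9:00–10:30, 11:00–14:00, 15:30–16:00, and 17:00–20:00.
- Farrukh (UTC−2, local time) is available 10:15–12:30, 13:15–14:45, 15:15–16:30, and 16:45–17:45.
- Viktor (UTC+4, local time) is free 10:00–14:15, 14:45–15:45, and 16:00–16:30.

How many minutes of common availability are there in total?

15 minutes

Pablo → UTC: 12:00–13:30, 14:00–17:00, 18:30–19:00, 20:00–23:00.
Farrukh → UTC: 12:15–14:30, 15:15–16:45, 17:15–18:30, 18:45–19:45.
Viktor → UTC: 06:00–10:15, 10:45–11:45, 12:00–12:30.
Pablo ∩ Farrukh: 12:15–13:30, 14:00–14:30, 15:15–16:45, 18:45–19:00.
Pablo ∩ Farrukh ∩ Viktor: 12:15–12:30.
Total common minutes: 15.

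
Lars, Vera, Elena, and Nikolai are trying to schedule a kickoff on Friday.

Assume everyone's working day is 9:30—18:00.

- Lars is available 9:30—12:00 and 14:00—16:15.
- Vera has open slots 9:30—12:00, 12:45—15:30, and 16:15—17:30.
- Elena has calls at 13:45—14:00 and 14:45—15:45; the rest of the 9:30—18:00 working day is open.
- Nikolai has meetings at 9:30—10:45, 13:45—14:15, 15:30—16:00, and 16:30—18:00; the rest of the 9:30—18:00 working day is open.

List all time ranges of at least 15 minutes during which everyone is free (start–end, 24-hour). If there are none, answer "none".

10:45–12:00, 14:15–14:45

Elena free within 09:30–18:00: 09:30–13:45, 14:00–14:45, 15:45–18:00.
Nikolai free within 09:30–18:00: 10:45–13:45, 14:15–15:30, 16:00–16:30.
Lars ∩ Vera: 09:30–12:00, 14:00–15:30.
Lars ∩ Vera ∩ Elena: 09:30–12:00, 14:00–14:45.
Lars ∩ Vera ∩ Elena ∩ Nikolai: 10:45–12:00, 14:15–14:45.
Windows ≥ 15 min: 10:45–12:00, 14:15–14:45.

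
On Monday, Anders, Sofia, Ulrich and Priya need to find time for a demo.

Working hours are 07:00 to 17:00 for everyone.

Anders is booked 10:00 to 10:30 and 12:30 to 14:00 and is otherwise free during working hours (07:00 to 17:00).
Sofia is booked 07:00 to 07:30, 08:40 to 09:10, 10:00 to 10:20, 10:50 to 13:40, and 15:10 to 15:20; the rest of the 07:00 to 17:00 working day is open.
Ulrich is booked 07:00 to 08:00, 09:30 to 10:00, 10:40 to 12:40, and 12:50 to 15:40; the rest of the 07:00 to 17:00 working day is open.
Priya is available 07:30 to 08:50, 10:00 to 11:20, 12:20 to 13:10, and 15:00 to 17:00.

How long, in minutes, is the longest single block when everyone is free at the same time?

80 minutes

Anders free within 07:00–17:00: 07:00–10:00, 10:30–12:30, 14:00–17:00.
Sofia free within 07:00–17:00: 07:30–08:40, 09:10–10:00, 10:20–10:50, 13:40–15:10, 15:20–17:00.
Ulrich free within 07:00–17:00: 08:00–09:30, 10:00–10:40, 12:40–12:50, 15:40–17:00.
Anders ∩ Sofia: 07:30–08:40, 09:10–10:00, 10:30–10:50, 14:00–15:10, 15:20–17:00.
Anders ∩ Sofia ∩ Ulrich: 08:00–08:40, 09:10–09:30, 10:30–10:40, 15:40–17:00.
Anders ∩ Sofia ∩ Ulrich ∩ Priya: 08:00–08:40, 10:30–10:40, 15:40–17:00.
Common window lengths: 40, 10, 80 min; longest is 80.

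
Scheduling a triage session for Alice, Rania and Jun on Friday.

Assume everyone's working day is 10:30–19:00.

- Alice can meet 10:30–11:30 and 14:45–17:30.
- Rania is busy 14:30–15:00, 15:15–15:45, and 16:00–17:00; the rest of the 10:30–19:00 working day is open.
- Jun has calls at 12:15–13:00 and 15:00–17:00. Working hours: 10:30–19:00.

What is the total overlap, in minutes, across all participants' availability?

Rania free within 10:30–19:00: 10:30–14:30, 15:00–15:15, 15:45–16:00, 17:00–19:00.
Jun free within 10:30–19:00: 10:30–12:15, 13:00–15:00, 17:00–19:00.
Alice ∩ Rania: 10:30–11:30, 15:00–15:15, 15:45–16:00, 17:00–17:30.
Alice ∩ Rania ∩ Jun: 10:30–11:30, 17:00–17:30.
Total common minutes: 60 + 30 = 90.

90 minutes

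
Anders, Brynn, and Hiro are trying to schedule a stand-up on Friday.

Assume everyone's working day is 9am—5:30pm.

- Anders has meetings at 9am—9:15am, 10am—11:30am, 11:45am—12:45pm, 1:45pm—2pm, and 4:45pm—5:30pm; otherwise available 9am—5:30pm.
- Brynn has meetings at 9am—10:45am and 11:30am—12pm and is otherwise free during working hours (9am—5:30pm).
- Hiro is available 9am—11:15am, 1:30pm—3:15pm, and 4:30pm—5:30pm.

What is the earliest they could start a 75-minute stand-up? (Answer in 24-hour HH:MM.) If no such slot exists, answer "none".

14:00

Anders free within 09:00–17:30: 09:15–10:00, 11:30–11:45, 12:45–13:45, 14:00–16:45.
Brynn free within 09:00–17:30: 10:45–11:30, 12:00–17:30.
Anders ∩ Brynn: 12:45–13:45, 14:00–16:45.
Anders ∩ Brynn ∩ Hiro: 13:30–13:45, 14:00–15:15, 16:30–16:45.
Windows ≥ 75 min: 14:00–15:15.
Earliest such window starts at 14:00.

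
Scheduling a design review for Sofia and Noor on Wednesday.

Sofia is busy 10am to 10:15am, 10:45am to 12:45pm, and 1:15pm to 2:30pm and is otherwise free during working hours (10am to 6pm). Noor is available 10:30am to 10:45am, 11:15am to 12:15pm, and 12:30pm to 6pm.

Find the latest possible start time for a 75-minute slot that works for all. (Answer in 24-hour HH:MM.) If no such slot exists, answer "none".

Sofia free within 10:00–18:00: 10:15–10:45, 12:45–13:15, 14:30–18:00.
Sofia ∩ Noor: 10:30–10:45, 12:45–13:15, 14:30–18:00.
Windows ≥ 75 min: 14:30–18:00.
Latest start in the last window 14:30–18:00 is 18:00 − 75 min = 16:45.

16:45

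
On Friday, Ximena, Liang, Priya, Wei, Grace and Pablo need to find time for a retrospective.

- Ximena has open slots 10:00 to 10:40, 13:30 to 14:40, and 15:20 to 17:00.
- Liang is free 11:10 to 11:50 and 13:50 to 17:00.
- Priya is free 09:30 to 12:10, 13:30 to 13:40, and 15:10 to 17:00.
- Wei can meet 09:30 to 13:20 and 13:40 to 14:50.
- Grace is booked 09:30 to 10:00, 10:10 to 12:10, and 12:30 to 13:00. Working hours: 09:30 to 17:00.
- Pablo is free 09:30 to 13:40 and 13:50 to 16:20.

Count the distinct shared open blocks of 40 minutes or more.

0

Grace free within 09:30–17:00: 10:00–10:10, 12:10–12:30, 13:00–17:00.
Ximena ∩ Liang: 13:50–14:40, 15:20–17:00.
Ximena ∩ Liang ∩ Priya: 15:20–17:00.
Ximena ∩ Liang ∩ Priya ∩ Wei: (none).
Ximena ∩ Liang ∩ Priya ∩ Wei ∩ Grace: (none).
Ximena ∩ Liang ∩ Priya ∩ Wei ∩ Grace ∩ Pablo: (none).
Windows ≥ 40 min: (none).
That's 0 windows.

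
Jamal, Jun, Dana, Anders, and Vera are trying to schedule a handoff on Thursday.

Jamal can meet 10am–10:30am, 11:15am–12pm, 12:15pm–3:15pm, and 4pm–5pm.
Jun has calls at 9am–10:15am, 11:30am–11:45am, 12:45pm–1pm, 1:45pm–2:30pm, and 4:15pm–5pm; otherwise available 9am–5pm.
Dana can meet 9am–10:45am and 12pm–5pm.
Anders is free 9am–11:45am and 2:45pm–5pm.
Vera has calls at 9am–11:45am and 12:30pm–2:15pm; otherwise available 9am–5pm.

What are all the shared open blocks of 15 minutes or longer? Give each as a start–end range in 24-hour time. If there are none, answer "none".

14:45–15:15, 16:00–16:15

Jun free within 09:00–17:00: 10:15–11:30, 11:45–12:45, 13:00–13:45, 14:30–16:15.
Vera free within 09:00–17:00: 11:45–12:30, 14:15–17:00.
Jamal ∩ Jun: 10:15–10:30, 11:15–11:30, 11:45–12:00, 12:15–12:45, 13:00–13:45, 14:30–15:15, 16:00–16:15.
Jamal ∩ Jun ∩ Dana: 10:15–10:30, 12:15–12:45, 13:00–13:45, 14:30–15:15, 16:00–16:15.
Jamal ∩ Jun ∩ Dana ∩ Anders: 10:15–10:30, 14:45–15:15, 16:00–16:15.
Jamal ∩ Jun ∩ Dana ∩ Anders ∩ Vera: 14:45–15:15, 16:00–16:15.
Windows ≥ 15 min: 14:45–15:15, 16:00–16:15.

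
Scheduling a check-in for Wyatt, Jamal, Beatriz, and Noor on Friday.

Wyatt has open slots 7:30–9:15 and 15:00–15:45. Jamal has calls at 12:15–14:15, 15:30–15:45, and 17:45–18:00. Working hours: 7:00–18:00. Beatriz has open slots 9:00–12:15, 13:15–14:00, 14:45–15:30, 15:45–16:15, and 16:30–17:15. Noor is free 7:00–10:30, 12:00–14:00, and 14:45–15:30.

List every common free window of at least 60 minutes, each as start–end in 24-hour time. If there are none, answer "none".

Jamal free within 07:00–18:00: 07:00–12:15, 14:15–15:30, 15:45–17:45.
Wyatt ∩ Jamal: 07:30–09:15, 15:00–15:30.
Wyatt ∩ Jamal ∩ Beatriz: 09:00–09:15, 15:00–15:30.
Wyatt ∩ Jamal ∩ Beatriz ∩ Noor: 09:00–09:15, 15:00–15:30.
Windows ≥ 60 min: (none).

none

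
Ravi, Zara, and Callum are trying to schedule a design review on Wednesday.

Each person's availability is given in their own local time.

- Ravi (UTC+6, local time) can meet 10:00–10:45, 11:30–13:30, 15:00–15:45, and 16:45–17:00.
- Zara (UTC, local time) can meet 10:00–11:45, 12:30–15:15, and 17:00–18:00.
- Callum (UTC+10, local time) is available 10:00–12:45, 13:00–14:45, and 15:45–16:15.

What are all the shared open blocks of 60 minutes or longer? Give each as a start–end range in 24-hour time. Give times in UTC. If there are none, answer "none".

none

Ravi → UTC: 04:00–04:45, 05:30–07:30, 09:00–09:45, 10:45–11:00.
Zara → UTC: 10:00–11:45, 12:30–15:15, 17:00–18:00.
Callum → UTC: 00:00–02:45, 03:00–04:45, 05:45–06:15.
Ravi ∩ Zara: 10:45–11:00.
Ravi ∩ Zara ∩ Callum: (none).
Windows ≥ 60 min: (none).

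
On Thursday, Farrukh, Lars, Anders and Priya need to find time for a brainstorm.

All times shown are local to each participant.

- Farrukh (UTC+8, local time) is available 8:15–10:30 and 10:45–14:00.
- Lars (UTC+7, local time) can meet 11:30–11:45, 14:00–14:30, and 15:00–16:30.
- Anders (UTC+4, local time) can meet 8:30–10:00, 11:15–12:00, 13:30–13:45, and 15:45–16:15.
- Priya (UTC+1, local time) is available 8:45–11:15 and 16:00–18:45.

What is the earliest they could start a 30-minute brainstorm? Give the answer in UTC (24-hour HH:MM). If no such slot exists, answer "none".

none

Farrukh → UTC: 00:15–02:30, 02:45–06:00.
Lars → UTC: 04:30–04:45, 07:00–07:30, 08:00–09:30.
Anders → UTC: 04:30–06:00, 07:15–08:00, 09:30–09:45, 11:45–12:15.
Priya → UTC: 07:45–10:15, 15:00–17:45.
Farrukh ∩ Lars: 04:30–04:45.
Farrukh ∩ Lars ∩ Anders: 04:30–04:45.
Farrukh ∩ Lars ∩ Anders ∩ Priya: (none).
Windows ≥ 30 min: (none).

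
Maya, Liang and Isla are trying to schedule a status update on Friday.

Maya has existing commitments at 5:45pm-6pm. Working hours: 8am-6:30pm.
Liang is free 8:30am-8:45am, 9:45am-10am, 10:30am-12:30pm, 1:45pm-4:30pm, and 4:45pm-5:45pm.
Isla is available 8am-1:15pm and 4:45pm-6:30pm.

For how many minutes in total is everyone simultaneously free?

210 minutes

Maya free within 08:00–18:30: 08:00–17:45, 18:00–18:30.
Maya ∩ Liang: 08:30–08:45, 09:45–10:00, 10:30–12:30, 13:45–16:30, 16:45–17:45.
Maya ∩ Liang ∩ Isla: 08:30–08:45, 09:45–10:00, 10:30–12:30, 16:45–17:45.
Total common minutes: 15 + 15 + 120 + 60 = 210.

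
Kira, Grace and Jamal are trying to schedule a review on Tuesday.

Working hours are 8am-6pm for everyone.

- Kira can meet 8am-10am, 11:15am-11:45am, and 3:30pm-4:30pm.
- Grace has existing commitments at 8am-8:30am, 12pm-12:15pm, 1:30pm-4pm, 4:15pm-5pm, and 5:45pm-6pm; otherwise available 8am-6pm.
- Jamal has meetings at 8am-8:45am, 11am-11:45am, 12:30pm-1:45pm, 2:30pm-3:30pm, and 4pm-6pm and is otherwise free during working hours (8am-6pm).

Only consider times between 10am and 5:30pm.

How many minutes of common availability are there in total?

0 minutes

Grace free within 08:00–18:00: 08:30–12:00, 12:15–13:30, 16:00–16:15, 17:00–17:45.
Jamal free within 08:00–18:00: 08:45–11:00, 11:45–12:30, 13:45–14:30, 15:30–16:00.
Kira ∩ Grace: 08:30–10:00, 11:15–11:45, 16:00–16:15.
Kira ∩ Grace ∩ Jamal: 08:45–10:00.
Restricted to 10:00–17:30: (none).
Total common minutes: 0.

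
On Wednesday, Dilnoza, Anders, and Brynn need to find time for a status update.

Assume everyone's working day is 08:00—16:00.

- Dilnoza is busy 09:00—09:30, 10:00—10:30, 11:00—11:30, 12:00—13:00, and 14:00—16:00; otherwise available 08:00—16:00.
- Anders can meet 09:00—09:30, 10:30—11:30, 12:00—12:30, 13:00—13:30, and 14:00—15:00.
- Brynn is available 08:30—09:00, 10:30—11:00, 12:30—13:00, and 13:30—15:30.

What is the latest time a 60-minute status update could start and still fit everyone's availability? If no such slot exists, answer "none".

Dilnoza free within 08:00–16:00: 08:00–09:00, 09:30–10:00, 10:30–11:00, 11:30–12:00, 13:00–14:00.
Dilnoza ∩ Anders: 10:30–11:00, 13:00–13:30.
Dilnoza ∩ Anders ∩ Brynn: 10:30–11:00.
Windows ≥ 60 min: (none).

none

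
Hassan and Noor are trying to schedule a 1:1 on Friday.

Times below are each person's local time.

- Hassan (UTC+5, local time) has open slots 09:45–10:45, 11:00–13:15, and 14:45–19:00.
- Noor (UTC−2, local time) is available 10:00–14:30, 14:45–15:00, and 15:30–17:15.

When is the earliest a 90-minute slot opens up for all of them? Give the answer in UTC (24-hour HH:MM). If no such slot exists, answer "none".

12:00

Hassan → UTC: 04:45–05:45, 06:00–08:15, 09:45–14:00.
Noor → UTC: 12:00–16:30, 16:45–17:00, 17:30–19:15.
Hassan ∩ Noor: 12:00–14:00.
Windows ≥ 90 min: 12:00–14:00.
Earliest such window starts at 12:00.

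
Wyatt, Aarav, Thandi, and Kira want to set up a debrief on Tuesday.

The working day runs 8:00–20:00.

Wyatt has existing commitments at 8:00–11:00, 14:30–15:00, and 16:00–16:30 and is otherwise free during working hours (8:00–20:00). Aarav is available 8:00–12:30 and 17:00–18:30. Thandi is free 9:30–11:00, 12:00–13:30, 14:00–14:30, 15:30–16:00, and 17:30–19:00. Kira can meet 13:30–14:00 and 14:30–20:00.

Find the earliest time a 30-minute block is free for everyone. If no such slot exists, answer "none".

Wyatt free within 08:00–20:00: 11:00–14:30, 15:00–16:00, 16:30–20:00.
Wyatt ∩ Aarav: 11:00–12:30, 17:00–18:30.
Wyatt ∩ Aarav ∩ Thandi: 12:00–12:30, 17:30–18:30.
Wyatt ∩ Aarav ∩ Thandi ∩ Kira: 17:30–18:30.
Windows ≥ 30 min: 17:30–18:30.
Earliest such window starts at 17:30.

17:30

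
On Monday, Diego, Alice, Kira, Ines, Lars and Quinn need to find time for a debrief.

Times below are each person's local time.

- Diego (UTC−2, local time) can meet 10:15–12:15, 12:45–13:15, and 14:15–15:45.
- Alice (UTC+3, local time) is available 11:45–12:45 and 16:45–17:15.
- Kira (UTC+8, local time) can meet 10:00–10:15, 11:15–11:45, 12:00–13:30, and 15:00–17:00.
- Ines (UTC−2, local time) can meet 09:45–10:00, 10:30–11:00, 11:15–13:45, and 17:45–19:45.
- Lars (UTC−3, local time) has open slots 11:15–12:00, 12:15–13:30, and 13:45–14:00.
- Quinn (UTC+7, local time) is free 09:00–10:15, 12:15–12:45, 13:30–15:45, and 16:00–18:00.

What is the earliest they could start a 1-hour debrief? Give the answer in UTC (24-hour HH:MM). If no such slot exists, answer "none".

Diego → UTC: 12:15–14:15, 14:45–15:15, 16:15–17:45.
Alice → UTC: 08:45–09:45, 13:45–14:15.
Kira → UTC: 02:00–02:15, 03:15–03:45, 04:00–05:30, 07:00–09:00.
Ines → UTC: 11:45–12:00, 12:30–13:00, 13:15–15:45, 19:45–21:45.
Lars → UTC: 14:15–15:00, 15:15–16:30, 16:45–17:00.
Quinn → UTC: 02:00–03:15, 05:15–05:45, 06:30–08:45, 09:00–11:00.
Diego ∩ Alice: 13:45–14:15.
Diego ∩ Alice ∩ Kira: (none).
Diego ∩ Alice ∩ Kira ∩ Ines: (none).
Diego ∩ Alice ∩ Kira ∩ Ines ∩ Lars: (none).
Diego ∩ Alice ∩ Kira ∩ Ines ∩ Lars ∩ Quinn: (none).
Windows ≥ 60 min: (none).

none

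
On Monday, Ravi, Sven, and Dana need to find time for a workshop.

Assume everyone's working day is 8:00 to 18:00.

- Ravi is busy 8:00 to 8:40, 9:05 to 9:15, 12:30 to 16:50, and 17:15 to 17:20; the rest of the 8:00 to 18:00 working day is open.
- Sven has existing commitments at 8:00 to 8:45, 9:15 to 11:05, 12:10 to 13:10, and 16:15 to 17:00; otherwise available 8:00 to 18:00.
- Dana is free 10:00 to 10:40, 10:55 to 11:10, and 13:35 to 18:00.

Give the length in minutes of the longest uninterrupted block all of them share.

Ravi free within 08:00–18:00: 08:40–09:05, 09:15–12:30, 16:50–17:15, 17:20–18:00.
Sven free within 08:00–18:00: 08:45–09:15, 11:05–12:10, 13:10–16:15, 17:00–18:00.
Ravi ∩ Sven: 08:45–09:05, 11:05–12:10, 17:00–17:15, 17:20–18:00.
Ravi ∩ Sven ∩ Dana: 11:05–11:10, 17:00–17:15, 17:20–18:00.
Common window lengths: 5, 15, 40 min; longest is 40.

40 minutes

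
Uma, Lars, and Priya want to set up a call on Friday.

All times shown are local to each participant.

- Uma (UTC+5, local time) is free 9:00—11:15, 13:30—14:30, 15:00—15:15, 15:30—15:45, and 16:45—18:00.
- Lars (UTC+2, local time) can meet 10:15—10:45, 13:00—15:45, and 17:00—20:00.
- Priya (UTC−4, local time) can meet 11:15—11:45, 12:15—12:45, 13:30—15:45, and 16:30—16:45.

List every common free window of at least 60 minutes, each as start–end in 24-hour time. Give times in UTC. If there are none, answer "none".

Uma → UTC: 04:00–06:15, 08:30–09:30, 10:00–10:15, 10:30–10:45, 11:45–13:00.
Lars → UTC: 08:15–08:45, 11:00–13:45, 15:00–18:00.
Priya → UTC: 15:15–15:45, 16:15–16:45, 17:30–19:45, 20:30–20:45.
Uma ∩ Lars: 08:30–08:45, 11:45–13:00.
Uma ∩ Lars ∩ Priya: (none).
Windows ≥ 60 min: (none).

none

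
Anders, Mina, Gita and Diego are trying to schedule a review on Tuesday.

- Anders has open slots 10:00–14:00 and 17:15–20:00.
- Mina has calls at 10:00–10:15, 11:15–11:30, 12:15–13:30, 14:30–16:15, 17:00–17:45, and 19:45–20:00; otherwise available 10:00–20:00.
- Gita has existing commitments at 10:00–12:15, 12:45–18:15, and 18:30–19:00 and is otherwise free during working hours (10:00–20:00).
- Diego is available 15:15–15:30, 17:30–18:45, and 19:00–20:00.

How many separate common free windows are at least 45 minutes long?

1

Mina free within 10:00–20:00: 10:15–11:15, 11:30–12:15, 13:30–14:30, 16:15–17:00, 17:45–19:45.
Gita free within 10:00–20:00: 12:15–12:45, 18:15–18:30, 19:00–20:00.
Anders ∩ Mina: 10:15–11:15, 11:30–12:15, 13:30–14:00, 17:45–19:45.
Anders ∩ Mina ∩ Gita: 18:15–18:30, 19:00–19:45.
Anders ∩ Mina ∩ Gita ∩ Diego: 18:15–18:30, 19:00–19:45.
Windows ≥ 45 min: 19:00–19:45.
That's 1 window.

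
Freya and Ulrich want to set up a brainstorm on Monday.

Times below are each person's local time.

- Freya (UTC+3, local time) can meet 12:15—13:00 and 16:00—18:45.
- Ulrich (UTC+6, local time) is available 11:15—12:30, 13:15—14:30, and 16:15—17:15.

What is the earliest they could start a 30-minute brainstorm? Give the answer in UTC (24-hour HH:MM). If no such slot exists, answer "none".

Freya → UTC: 09:15–10:00, 13:00–15:45.
Ulrich → UTC: 05:15–06:30, 07:15–08:30, 10:15–11:15.
Freya ∩ Ulrich: (none).
Windows ≥ 30 min: (none).

none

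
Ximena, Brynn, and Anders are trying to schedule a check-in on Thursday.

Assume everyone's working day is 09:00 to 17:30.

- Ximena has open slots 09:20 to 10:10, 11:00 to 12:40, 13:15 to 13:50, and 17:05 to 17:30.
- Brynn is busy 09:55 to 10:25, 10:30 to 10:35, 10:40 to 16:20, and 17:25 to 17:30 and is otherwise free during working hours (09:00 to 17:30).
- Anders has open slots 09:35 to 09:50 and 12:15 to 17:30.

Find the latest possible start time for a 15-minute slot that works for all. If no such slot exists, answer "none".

Brynn free within 09:00–17:30: 09:00–09:55, 10:25–10:30, 10:35–10:40, 16:20–17:25.
Ximena ∩ Brynn: 09:20–09:55, 17:05–17:25.
Ximena ∩ Brynn ∩ Anders: 09:35–09:50, 17:05–17:25.
Windows ≥ 15 min: 09:35–09:50, 17:05–17:25.
Latest start in the last window 17:05–17:25 is 17:25 − 15 min = 17:10.

17:10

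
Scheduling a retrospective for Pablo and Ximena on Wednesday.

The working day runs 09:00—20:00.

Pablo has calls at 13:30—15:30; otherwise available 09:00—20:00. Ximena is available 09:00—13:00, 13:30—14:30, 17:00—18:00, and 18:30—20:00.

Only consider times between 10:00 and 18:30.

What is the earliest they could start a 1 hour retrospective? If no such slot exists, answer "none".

10:00

Pablo free within 09:00–20:00: 09:00–13:30, 15:30–20:00.
Pablo ∩ Ximena: 09:00–13:00, 17:00–18:00, 18:30–20:00.
Restricted to 10:00–18:30: 10:00–13:00, 17:00–18:00.
Windows ≥ 60 min: 10:00–13:00, 17:00–18:00.
Earliest such window starts at 10:00.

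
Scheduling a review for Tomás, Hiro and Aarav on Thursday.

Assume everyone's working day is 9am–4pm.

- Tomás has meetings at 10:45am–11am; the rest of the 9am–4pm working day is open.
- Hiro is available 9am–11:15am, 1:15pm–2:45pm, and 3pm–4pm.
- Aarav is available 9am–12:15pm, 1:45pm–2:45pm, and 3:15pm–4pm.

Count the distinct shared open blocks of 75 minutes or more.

Tomás free within 09:00–16:00: 09:00–10:45, 11:00–16:00.
Tomás ∩ Hiro: 09:00–10:45, 11:00–11:15, 13:15–14:45, 15:00–16:00.
Tomás ∩ Hiro ∩ Aarav: 09:00–10:45, 11:00–11:15, 13:45–14:45, 15:15–16:00.
Windows ≥ 75 min: 09:00–10:45.
That's 1 window.

1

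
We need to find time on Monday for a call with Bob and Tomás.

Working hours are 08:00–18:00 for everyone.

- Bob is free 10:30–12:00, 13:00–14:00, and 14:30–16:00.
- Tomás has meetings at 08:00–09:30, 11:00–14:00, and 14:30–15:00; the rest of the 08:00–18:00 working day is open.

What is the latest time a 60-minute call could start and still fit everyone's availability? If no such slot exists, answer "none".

15:00

Tomás free within 08:00–18:00: 09:30–11:00, 14:00–14:30, 15:00–18:00.
Bob ∩ Tomás: 10:30–11:00, 15:00–16:00.
Windows ≥ 60 min: 15:00–16:00.
Latest start in the last window 15:00–16:00 is 16:00 − 60 min = 15:00.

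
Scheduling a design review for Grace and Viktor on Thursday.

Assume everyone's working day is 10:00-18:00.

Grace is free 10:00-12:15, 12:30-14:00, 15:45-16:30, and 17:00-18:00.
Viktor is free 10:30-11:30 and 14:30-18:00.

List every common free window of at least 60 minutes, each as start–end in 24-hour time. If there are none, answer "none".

Grace ∩ Viktor: 10:30–11:30, 15:45–16:30, 17:00–18:00.
Windows ≥ 60 min: 10:30–11:30, 17:00–18:00.

10:30–11:30, 17:00–18:00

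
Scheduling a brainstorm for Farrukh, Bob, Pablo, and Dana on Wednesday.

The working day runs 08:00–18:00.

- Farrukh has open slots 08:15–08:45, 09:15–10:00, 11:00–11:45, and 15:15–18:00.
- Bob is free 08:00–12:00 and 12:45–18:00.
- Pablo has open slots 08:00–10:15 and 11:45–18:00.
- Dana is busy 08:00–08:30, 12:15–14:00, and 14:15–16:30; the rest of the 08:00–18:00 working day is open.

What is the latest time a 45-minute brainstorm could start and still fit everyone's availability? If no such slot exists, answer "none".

Dana free within 08:00–18:00: 08:30–12:15, 14:00–14:15, 16:30–18:00.
Farrukh ∩ Bob: 08:15–08:45, 09:15–10:00, 11:00–11:45, 15:15–18:00.
Farrukh ∩ Bob ∩ Pablo: 08:15–08:45, 09:15–10:00, 15:15–18:00.
Farrukh ∩ Bob ∩ Pablo ∩ Dana: 08:30–08:45, 09:15–10:00, 16:30–18:00.
Windows ≥ 45 min: 09:15–10:00, 16:30–18:00.
Latest start in the last window 16:30–18:00 is 18:00 − 45 min = 17:15.

17:15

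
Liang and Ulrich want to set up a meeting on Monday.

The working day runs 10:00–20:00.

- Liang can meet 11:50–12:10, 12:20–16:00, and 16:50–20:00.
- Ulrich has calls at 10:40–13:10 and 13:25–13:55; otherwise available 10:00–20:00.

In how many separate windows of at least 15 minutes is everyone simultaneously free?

Ulrich free within 10:00–20:00: 10:00–10:40, 13:10–13:25, 13:55–20:00.
Liang ∩ Ulrich: 13:10–13:25, 13:55–16:00, 16:50–20:00.
Windows ≥ 15 min: 13:10–13:25, 13:55–16:00, 16:50–20:00.
That's 3 windows.

3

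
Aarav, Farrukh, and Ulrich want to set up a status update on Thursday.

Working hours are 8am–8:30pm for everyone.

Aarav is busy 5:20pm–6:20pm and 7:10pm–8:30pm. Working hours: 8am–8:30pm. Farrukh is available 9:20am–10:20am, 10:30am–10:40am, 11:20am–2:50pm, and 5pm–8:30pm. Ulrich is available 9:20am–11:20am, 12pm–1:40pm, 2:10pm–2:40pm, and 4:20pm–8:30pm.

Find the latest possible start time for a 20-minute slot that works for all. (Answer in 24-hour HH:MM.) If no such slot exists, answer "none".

Aarav free within 08:00–20:30: 08:00–17:20, 18:20–19:10.
Aarav ∩ Farrukh: 09:20–10:20, 10:30–10:40, 11:20–14:50, 17:00–17:20, 18:20–19:10.
Aarav ∩ Farrukh ∩ Ulrich: 09:20–10:20, 10:30–10:40, 12:00–13:40, 14:10–14:40, 17:00–17:20, 18:20–19:10.
Windows ≥ 20 min: 09:20–10:20, 12:00–13:40, 14:10–14:40, 17:00–17:20, 18:20–19:10.
Latest start in the last window 18:20–19:10 is 19:10 − 20 min = 18:50.

18:50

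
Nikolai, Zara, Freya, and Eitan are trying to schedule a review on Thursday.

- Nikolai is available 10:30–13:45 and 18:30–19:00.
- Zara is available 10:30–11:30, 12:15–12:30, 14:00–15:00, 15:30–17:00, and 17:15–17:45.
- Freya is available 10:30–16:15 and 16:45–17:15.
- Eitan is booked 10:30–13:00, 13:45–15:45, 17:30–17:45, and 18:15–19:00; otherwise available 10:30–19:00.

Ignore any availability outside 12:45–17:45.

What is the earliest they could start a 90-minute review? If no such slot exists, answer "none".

Eitan free within 10:30–19:00: 13:00–13:45, 15:45–17:30, 17:45–18:15.
Nikolai ∩ Zara: 10:30–11:30, 12:15–12:30.
Nikolai ∩ Zara ∩ Freya: 10:30–11:30, 12:15–12:30.
Nikolai ∩ Zara ∩ Freya ∩ Eitan: (none).
Restricted to 12:45–17:45: (none).
Windows ≥ 90 min: (none).

none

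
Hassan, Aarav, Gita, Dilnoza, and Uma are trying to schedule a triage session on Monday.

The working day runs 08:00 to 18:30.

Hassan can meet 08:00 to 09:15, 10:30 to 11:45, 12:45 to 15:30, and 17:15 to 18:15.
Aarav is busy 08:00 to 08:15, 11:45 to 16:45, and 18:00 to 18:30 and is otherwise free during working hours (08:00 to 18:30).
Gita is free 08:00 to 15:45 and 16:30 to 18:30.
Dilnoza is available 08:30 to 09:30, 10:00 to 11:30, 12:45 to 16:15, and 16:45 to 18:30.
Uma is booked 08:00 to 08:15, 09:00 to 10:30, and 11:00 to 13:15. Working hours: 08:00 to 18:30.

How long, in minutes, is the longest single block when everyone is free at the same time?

Aarav free within 08:00–18:30: 08:15–11:45, 16:45–18:00.
Uma free within 08:00–18:30: 08:15–09:00, 10:30–11:00, 13:15–18:30.
Hassan ∩ Aarav: 08:15–09:15, 10:30–11:45, 17:15–18:00.
Hassan ∩ Aarav ∩ Gita: 08:15–09:15, 10:30–11:45, 17:15–18:00.
Hassan ∩ Aarav ∩ Gita ∩ Dilnoza: 08:30–09:15, 10:30–11:30, 17:15–18:00.
Hassan ∩ Aarav ∩ Gita ∩ Dilnoza ∩ Uma: 08:30–09:00, 10:30–11:00, 17:15–18:00.
Common window lengths: 30, 30, 45 min; longest is 45.

45 minutes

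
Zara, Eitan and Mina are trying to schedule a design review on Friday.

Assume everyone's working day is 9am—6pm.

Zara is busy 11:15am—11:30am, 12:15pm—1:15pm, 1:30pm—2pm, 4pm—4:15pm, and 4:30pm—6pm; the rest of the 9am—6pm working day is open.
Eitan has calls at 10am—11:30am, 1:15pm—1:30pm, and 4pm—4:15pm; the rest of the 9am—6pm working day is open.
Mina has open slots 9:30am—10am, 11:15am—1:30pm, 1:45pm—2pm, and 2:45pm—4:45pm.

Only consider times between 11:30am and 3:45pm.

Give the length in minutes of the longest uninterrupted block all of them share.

60 minutes

Zara free within 09:00–18:00: 09:00–11:15, 11:30–12:15, 13:15–13:30, 14:00–16:00, 16:15–16:30.
Eitan free within 09:00–18:00: 09:00–10:00, 11:30–13:15, 13:30–16:00, 16:15–18:00.
Zara ∩ Eitan: 09:00–10:00, 11:30–12:15, 14:00–16:00, 16:15–16:30.
Zara ∩ Eitan ∩ Mina: 09:30–10:00, 11:30–12:15, 14:45–16:00, 16:15–16:30.
Restricted to 11:30–15:45: 11:30–12:15, 14:45–15:45.
Common window lengths: 45, 60 min; longest is 60.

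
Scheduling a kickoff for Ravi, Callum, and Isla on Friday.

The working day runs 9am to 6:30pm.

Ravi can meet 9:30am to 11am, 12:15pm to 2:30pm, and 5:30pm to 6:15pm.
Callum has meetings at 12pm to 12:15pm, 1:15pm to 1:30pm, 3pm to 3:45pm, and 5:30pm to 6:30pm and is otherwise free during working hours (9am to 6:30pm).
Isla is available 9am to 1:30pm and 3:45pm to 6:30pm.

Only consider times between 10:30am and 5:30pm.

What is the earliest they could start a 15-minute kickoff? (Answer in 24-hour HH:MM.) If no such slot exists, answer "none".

10:30

Callum free within 09:00–18:30: 09:00–12:00, 12:15–13:15, 13:30–15:00, 15:45–17:30.
Ravi ∩ Callum: 09:30–11:00, 12:15–13:15, 13:30–14:30.
Ravi ∩ Callum ∩ Isla: 09:30–11:00, 12:15–13:15.
Restricted to 10:30–17:30: 10:30–11:00, 12:15–13:15.
Windows ≥ 15 min: 10:30–11:00, 12:15–13:15.
Earliest such window starts at 10:30.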